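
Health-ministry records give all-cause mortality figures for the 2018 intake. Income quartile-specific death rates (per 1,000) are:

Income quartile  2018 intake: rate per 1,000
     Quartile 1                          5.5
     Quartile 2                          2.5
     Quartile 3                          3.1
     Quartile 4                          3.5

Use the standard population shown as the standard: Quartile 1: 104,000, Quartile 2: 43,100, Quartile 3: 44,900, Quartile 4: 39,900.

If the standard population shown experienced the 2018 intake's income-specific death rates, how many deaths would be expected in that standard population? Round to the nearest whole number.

Expected deaths = Σ (standard pop × income-specific rate ÷ 1,000)
= 104,000×5.5/1,000 + 43,100×2.5/1,000 + 44,900×3.1/1,000 + 39,900×3.5/1,000
= 572.00 + 107.75 + 139.19 + 139.65 = 958.59.

959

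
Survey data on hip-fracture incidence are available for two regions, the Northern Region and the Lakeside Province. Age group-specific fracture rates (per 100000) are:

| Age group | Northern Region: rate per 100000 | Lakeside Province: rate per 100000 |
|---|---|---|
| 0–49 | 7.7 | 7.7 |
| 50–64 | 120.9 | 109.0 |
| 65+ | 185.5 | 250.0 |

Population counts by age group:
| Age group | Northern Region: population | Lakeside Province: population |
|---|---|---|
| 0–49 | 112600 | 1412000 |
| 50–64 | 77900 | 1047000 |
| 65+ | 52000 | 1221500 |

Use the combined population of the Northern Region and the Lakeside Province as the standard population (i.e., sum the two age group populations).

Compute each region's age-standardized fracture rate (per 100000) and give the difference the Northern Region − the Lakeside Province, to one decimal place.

Combined standard total = 3923000; weights = 0.3886, 0.2867, 0.3246.
The Northern Region: 0.3886×7.7 + 0.2867×120.9 + 0.3246×185.5 = 97.8777 per 100000.
The Lakeside Province: 0.3886×7.7 + 0.2867×109.0 + 0.3246×250.0 = 115.4037 per 100000.
Difference = 97.8777 − 115.4037 = -17.5260.

-17.5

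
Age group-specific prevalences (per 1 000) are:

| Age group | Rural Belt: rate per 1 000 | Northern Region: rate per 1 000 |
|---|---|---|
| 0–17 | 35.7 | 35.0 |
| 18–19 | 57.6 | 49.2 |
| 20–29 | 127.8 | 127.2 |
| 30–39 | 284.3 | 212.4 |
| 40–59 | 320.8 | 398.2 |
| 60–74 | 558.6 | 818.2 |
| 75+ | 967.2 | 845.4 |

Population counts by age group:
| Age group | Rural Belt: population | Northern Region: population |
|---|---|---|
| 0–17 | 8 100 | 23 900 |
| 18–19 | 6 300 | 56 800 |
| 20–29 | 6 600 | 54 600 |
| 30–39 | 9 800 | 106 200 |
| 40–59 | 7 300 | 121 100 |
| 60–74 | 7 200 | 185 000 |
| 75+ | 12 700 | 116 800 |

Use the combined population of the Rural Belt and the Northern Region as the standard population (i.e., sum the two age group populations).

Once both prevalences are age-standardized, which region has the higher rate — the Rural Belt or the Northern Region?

Combined standard total = 722 400; weights = 0.0443, 0.0873, 0.0847, 0.1606, 0.1777, 0.2661, 0.1793.
The Rural Belt: 0.0443×35.7 + 0.0873×57.6 + 0.0847×127.8 + 0.1606×284.3 + 0.1777×320.8 + 0.2661×558.6 + 0.1793×967.2 = 442.1140 per 1 000.
The Northern Region: 0.0443×35.0 + 0.0873×49.2 + 0.0847×127.2 + 0.1606×212.4 + 0.1777×398.2 + 0.2661×818.2 + 0.1793×845.4 = 490.7444 per 1 000.

Northern Region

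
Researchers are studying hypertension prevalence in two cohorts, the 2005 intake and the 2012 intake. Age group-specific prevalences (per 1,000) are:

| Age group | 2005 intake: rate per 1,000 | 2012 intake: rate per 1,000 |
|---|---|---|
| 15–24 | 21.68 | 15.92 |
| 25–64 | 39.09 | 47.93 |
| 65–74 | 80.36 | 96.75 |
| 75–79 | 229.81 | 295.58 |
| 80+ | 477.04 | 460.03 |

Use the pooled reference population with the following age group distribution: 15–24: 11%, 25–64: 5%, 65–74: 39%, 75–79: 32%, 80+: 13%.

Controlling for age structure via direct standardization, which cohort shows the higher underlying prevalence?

2012 intake

Standard weights: 0.11, 0.05, 0.39, 0.32, 0.13.
The 2005 intake: 0.1100×21.68 + 0.0500×39.09 + 0.3900×80.36 + 0.3200×229.81 + 0.1300×477.04 = 171.2341 per 1,000.
The 2012 intake: 0.1100×15.92 + 0.0500×47.93 + 0.3900×96.75 + 0.3200×295.58 + 0.1300×460.03 = 196.2697 per 1,000.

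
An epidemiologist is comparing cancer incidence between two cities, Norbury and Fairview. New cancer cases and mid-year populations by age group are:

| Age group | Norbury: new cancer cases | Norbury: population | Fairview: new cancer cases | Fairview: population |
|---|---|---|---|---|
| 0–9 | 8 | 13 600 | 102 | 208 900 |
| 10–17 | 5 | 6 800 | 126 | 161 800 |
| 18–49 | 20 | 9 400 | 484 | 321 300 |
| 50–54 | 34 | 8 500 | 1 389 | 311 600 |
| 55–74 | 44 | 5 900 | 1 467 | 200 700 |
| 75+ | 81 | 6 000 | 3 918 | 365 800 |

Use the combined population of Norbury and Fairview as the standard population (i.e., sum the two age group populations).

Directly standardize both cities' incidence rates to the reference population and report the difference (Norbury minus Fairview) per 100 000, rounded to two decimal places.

70.45

Age-specific rates per 100 000 for Norbury: 58.82, 73.53, 212.77, 400.00, 745.76, 1350.00.
For Fairview: 48.83, 77.87, 150.64, 445.76, 730.94, 1071.08.
Combined standard total = 1 620 300; weights = 0.1373, 0.1041, 0.2041, 0.1976, 0.1275, 0.2295.
Norbury: 0.1373×58.82 + 0.1041×73.53 + 0.2041×212.77 + 0.1976×400.00 + 0.1275×745.76 + 0.2295×1350.00 = 543.0424 per 100 000.
Fairview: 0.1373×48.83 + 0.1041×77.87 + 0.2041×150.64 + 0.1976×445.76 + 0.1275×730.94 + 0.2295×1071.08 = 472.5900 per 100 000.
Difference = 543.0424 − 472.5900 = 70.4524.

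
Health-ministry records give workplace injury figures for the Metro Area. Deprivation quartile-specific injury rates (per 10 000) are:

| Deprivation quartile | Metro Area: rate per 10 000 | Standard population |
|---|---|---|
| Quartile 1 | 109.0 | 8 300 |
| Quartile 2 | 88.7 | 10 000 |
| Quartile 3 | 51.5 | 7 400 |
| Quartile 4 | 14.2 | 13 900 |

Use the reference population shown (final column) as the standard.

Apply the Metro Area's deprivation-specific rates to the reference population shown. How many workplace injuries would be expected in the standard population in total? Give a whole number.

Expected workplace injuries = Σ (standard pop × deprivation-specific rate ÷ 10 000)
= 8 300×109.0/10 000 + 10 000×88.7/10 000 + 7 400×51.5/10 000 + 13 900×14.2/10 000
= 90.47 + 88.70 + 38.11 + 19.74 = 237.02.

237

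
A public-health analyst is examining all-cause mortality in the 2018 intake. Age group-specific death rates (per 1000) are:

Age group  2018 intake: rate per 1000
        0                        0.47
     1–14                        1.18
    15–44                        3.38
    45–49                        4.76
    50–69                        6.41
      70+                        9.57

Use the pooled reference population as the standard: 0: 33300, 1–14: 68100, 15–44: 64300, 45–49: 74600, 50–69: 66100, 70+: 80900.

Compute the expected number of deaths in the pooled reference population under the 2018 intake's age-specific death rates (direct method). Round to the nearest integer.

Expected deaths = Σ (standard pop × age-specific rate ÷ 1000)
= 33300×0.47/1000 + 68100×1.18/1000 + 64300×3.38/1000 + 74600×4.76/1000 + 66100×6.41/1000 + 80900×9.57/1000
= 15.65 + 80.36 + 217.33 + 355.10 + 423.70 + 774.21 = 1866.35.

1866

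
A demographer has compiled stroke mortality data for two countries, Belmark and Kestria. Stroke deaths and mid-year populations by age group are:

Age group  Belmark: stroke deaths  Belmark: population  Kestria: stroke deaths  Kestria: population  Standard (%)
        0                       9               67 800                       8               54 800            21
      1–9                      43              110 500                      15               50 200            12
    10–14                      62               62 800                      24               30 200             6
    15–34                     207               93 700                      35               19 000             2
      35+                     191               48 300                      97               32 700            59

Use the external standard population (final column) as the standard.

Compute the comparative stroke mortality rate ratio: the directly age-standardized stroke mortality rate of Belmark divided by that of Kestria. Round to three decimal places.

1.321

Age-specific rates per 100 000 for Belmark: 13.27, 38.91, 98.73, 220.92, 395.45.
For Kestria: 14.60, 29.88, 79.47, 184.21, 296.64.
Standard weights: 0.21, 0.12, 0.06, 0.02, 0.59.
Belmark: 0.2100×13.27 + 0.1200×38.91 + 0.0600×98.73 + 0.0200×220.92 + 0.5900×395.45 = 251.1118 per 100 000.
Kestria: 0.2100×14.60 + 0.1200×29.88 + 0.0600×79.47 + 0.0200×184.21 + 0.5900×296.64 = 190.1191 per 100 000.
Ratio = 251.1118 ÷ 190.1191 = 1.32081.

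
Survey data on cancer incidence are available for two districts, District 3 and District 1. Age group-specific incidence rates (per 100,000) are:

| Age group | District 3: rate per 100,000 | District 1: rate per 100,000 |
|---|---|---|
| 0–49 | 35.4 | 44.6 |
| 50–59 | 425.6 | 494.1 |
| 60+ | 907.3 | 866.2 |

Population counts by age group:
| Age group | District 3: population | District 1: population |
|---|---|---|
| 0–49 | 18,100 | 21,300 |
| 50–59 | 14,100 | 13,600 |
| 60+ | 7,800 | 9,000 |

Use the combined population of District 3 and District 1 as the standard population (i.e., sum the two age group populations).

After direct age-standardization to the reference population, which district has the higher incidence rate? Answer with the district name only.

Combined standard total = 83,900; weights = 0.4696, 0.3302, 0.2002.
District 3: 0.4696×35.4 + 0.3302×425.6 + 0.2002×907.3 = 338.8143 per 100,000.
District 1: 0.4696×44.6 + 0.3302×494.1 + 0.2002×866.2 = 357.5205 per 100,000.

District 1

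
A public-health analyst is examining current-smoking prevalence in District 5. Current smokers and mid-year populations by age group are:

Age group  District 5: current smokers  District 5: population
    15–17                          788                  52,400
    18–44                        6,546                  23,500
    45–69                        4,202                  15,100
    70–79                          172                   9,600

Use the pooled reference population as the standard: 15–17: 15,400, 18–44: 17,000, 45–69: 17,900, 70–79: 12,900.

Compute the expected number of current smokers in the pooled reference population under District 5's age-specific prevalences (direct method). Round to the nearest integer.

Age-specific rates per 1,000 for District 5: 15.038, 278.553, 278.278, 17.917.
Expected current smokers = Σ (standard pop × age-specific rate ÷ 1,000)
= 15,400×15.038/1,000 + 17,000×278.553/1,000 + 17,900×278.278/1,000 + 12,900×17.917/1,000
= 231.59 + 4735.40 + 4981.18 + 231.13 = 10179.30.

10179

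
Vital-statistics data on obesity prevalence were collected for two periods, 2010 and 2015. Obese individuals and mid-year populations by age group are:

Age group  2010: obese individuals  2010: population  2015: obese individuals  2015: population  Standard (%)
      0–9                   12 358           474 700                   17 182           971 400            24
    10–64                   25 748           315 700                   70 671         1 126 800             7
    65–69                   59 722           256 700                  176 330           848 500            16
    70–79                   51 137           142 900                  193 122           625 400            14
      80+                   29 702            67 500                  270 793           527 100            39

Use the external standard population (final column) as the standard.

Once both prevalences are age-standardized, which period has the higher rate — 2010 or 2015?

2015

Age-specific rates per 1 000 for 2010: 26.033, 81.558, 232.653, 357.852, 440.030.
For 2015: 17.688, 62.718, 207.814, 308.798, 513.741.
Standard weights: 0.24, 0.07, 0.16, 0.14, 0.39.
2010: 0.2400×26.033 + 0.0700×81.558 + 0.1600×232.653 + 0.1400×357.852 + 0.3900×440.030 = 270.8923 per 1 000.
2015: 0.2400×17.688 + 0.0700×62.718 + 0.1600×207.814 + 0.1400×308.798 + 0.3900×513.741 = 285.4763 per 1 000.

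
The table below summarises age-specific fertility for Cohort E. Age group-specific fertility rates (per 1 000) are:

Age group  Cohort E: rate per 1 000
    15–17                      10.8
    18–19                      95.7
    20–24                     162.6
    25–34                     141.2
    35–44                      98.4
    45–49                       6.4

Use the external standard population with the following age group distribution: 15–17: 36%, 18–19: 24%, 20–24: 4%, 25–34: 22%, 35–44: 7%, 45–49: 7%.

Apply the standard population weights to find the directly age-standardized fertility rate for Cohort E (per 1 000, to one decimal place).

Standard weights: 0.36, 0.24, 0.04, 0.22, 0.07, 0.07.
Standardized rate: 0.3600×10.8 + 0.2400×95.7 + 0.0400×162.6 + 0.2200×141.2 + 0.0700×98.4 + 0.0700×6.4 = 71.7600 per 1 000.

71.8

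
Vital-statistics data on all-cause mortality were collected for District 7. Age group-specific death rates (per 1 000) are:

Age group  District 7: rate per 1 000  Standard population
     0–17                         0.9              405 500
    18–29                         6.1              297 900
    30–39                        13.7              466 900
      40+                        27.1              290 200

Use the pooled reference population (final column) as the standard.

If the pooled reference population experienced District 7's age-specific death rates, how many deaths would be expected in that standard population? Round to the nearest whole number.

16443

Expected deaths = Σ (standard pop × age-specific rate ÷ 1 000)
= 405 500×0.9/1 000 + 297 900×6.1/1 000 + 466 900×13.7/1 000 + 290 200×27.1/1 000
= 364.95 + 1817.19 + 6396.53 + 7864.42 = 16443.09.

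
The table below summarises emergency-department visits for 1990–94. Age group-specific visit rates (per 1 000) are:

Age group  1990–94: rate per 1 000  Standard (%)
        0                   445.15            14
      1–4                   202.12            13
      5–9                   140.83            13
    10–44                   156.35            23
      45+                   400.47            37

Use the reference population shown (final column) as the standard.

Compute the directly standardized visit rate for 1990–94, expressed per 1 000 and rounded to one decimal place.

Standard weights: 0.14, 0.13, 0.13, 0.23, 0.37.
Standardized rate: 0.1400×445.15 + 0.1300×202.12 + 0.1300×140.83 + 0.2300×156.35 + 0.3700×400.47 = 291.0389 per 1 000.

291.0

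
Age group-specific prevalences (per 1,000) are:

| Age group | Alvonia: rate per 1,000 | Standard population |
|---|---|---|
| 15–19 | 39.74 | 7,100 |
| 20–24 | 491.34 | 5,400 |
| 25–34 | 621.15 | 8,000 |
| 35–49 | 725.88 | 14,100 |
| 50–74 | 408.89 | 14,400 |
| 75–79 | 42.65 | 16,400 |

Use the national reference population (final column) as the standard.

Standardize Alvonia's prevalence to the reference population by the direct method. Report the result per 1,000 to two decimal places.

Standard total = 65,400; weights = 0.1086, 0.0826, 0.1223, 0.2156, 0.2202, 0.2508.
Standardized rate: 0.1086×39.74 + 0.0826×491.34 + 0.1223×621.15 + 0.2156×725.88 + 0.2202×408.89 + 0.2508×42.65 = 378.0883 per 1,000.

378.09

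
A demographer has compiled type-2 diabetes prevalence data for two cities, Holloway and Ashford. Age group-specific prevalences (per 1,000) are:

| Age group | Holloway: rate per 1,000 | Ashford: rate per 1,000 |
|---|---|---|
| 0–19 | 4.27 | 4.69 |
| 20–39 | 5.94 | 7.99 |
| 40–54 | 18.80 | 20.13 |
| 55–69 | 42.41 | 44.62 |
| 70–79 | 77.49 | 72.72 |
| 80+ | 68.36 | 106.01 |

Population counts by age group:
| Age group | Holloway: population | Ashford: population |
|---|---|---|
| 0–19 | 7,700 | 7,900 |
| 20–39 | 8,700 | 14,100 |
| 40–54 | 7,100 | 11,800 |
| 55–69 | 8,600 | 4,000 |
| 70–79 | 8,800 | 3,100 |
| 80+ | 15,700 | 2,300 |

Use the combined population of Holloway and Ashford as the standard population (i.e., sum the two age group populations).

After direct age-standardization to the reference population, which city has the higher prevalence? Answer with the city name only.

Combined standard total = 99,800; weights = 0.1563, 0.2285, 0.1894, 0.1263, 0.1192, 0.1804.
Holloway: 0.1563×4.27 + 0.2285×5.94 + 0.1894×18.80 + 0.1263×42.41 + 0.1192×77.49 + 0.1804×68.36 = 32.5084 per 1,000.
Ashford: 0.1563×4.69 + 0.2285×7.99 + 0.1894×20.13 + 0.1263×44.62 + 0.1192×72.72 + 0.1804×106.01 = 39.7951 per 1,000.
The crude rates (41.31 vs 23.96) would put Holloway higher, but that reflects its age composition; once standardized to a common age structure, Ashford has the higher underlying rate.

Ashford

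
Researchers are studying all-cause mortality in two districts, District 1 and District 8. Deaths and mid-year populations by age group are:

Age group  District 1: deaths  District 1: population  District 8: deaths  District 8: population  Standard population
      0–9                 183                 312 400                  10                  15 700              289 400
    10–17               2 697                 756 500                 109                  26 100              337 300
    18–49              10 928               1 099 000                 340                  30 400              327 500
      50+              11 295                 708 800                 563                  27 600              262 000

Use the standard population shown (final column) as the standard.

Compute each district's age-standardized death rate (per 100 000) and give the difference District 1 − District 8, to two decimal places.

-147.72

Age-specific rates per 100 000 for District 1: 58.58, 356.51, 994.36, 1593.54.
For District 8: 63.69, 417.62, 1118.42, 2039.86.
Standard total = 1 216 200; weights = 0.2380, 0.2773, 0.2693, 0.2154.
District 1: 0.2380×58.58 + 0.2773×356.51 + 0.2693×994.36 + 0.2154×1593.54 = 723.8637 per 100 000.
District 8: 0.2380×63.69 + 0.2773×417.62 + 0.2693×1118.42 + 0.2154×2039.86 = 871.5859 per 100 000.
Difference = 723.8637 − 871.5859 = -147.7222.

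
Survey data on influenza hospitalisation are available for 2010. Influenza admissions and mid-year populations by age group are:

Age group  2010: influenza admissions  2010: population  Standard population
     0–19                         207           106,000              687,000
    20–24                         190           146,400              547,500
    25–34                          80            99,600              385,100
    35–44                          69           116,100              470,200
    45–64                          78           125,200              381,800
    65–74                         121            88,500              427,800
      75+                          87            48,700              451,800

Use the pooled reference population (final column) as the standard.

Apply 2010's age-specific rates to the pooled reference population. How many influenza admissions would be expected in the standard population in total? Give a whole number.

4271

Age-specific rates per 100,000 for 2010: 195.28, 129.78, 80.32, 59.43, 62.30, 136.72, 178.64.
Expected influenza admissions = Σ (standard pop × age-specific rate ÷ 100,000)
= 687,000×195.28/100,000 + 547,500×129.78/100,000 + 385,100×80.32/100,000 + 470,200×59.43/100,000 + 381,800×62.30/100,000 + 427,800×136.72/100,000 + 451,800×178.64/100,000
= 1341.59 + 710.55 + 309.32 + 279.45 + 237.86 + 584.90 + 807.12 = 4270.79.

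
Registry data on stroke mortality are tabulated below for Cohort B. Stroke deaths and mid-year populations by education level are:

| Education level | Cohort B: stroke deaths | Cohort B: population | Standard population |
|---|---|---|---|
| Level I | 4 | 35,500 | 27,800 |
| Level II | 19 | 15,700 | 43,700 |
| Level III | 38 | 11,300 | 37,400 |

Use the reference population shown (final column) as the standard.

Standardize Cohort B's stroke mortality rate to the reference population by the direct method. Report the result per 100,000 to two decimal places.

Education-specific rates per 100,000 for Cohort B: 11.27, 121.02, 336.28.
Standard total = 108,900; weights = 0.2553, 0.4013, 0.3434.
Standardized rate: 0.2553×11.27 + 0.4013×121.02 + 0.3434×336.28 = 166.9308 per 100,000.

166.93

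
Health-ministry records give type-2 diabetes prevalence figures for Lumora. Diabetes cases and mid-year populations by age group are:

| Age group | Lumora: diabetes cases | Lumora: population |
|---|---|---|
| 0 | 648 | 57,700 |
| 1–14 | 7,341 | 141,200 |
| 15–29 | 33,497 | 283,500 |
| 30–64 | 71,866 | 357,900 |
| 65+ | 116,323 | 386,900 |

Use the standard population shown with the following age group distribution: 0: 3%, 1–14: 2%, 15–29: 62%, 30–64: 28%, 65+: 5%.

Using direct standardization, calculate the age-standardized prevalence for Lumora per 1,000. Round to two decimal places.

Age-specific rates per 1,000 for Lumora: 11.231, 51.990, 118.155, 200.799, 300.654.
Standard weights: 0.03, 0.02, 0.62, 0.28, 0.05.
Standardized rate: 0.0300×11.231 + 0.0200×51.990 + 0.6200×118.155 + 0.2800×200.799 + 0.0500×300.654 = 145.8894 per 1,000.

145.89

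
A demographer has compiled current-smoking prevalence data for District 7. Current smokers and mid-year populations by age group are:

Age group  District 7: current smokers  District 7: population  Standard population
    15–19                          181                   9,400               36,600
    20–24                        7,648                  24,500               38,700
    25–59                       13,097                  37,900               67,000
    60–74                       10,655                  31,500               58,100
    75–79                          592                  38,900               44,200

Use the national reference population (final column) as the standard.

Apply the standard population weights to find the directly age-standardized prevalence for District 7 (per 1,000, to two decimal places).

Age-specific rates per 1,000 for District 7: 19.255, 312.163, 345.567, 338.254, 15.219.
Standard total = 244,600; weights = 0.1496, 0.1582, 0.2739, 0.2375, 0.1807.
Standardized rate: 0.1496×19.255 + 0.1582×312.163 + 0.2739×345.567 + 0.2375×338.254 + 0.1807×15.219 = 230.0232 per 1,000.

230.02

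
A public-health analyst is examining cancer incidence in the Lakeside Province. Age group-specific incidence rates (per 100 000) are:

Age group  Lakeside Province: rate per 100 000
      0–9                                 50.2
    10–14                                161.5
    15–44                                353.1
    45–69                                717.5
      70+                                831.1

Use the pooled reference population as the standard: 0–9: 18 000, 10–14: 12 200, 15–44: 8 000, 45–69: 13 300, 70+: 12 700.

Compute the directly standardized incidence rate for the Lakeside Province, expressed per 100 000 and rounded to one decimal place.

401.8

Standard total = 64 200; weights = 0.2804, 0.1900, 0.1246, 0.2072, 0.1978.
Standardized rate: 0.2804×50.2 + 0.1900×161.5 + 0.1246×353.1 + 0.2072×717.5 + 0.1978×831.1 = 401.8134 per 100 000.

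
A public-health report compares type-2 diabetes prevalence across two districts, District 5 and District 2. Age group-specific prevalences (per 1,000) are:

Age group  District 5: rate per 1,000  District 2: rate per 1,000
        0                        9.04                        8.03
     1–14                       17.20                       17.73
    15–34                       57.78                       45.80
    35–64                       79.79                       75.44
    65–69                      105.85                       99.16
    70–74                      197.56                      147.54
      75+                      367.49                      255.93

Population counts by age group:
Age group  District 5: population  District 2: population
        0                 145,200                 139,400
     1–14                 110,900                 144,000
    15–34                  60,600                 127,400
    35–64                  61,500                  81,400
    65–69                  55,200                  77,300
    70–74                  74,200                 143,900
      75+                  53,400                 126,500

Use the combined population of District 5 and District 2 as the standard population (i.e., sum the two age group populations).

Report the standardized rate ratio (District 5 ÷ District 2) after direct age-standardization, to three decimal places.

1.297

Combined standard total = 1,400,900; weights = 0.2032, 0.1820, 0.1342, 0.1020, 0.0946, 0.1557, 0.1284.
District 5: 0.2032×9.04 + 0.1820×17.20 + 0.1342×57.78 + 0.1020×79.79 + 0.0946×105.85 + 0.1557×197.56 + 0.1284×367.49 = 108.8201 per 1,000.
District 2: 0.2032×8.03 + 0.1820×17.73 + 0.1342×45.80 + 0.1020×75.44 + 0.0946×99.16 + 0.1557×147.54 + 0.1284×255.93 = 83.9135 per 1,000.
Ratio = 108.8201 ÷ 83.9135 = 1.29681.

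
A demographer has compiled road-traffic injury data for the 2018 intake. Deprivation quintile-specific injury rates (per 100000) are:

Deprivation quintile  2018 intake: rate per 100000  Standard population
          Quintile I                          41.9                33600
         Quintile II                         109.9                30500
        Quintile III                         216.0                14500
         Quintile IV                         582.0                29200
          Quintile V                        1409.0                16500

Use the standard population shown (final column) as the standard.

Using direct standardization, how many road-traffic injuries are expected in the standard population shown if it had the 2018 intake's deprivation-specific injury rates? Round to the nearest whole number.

481

Expected road-traffic injuries = Σ (standard pop × deprivation-specific rate ÷ 100000)
= 33600×41.9/100000 + 30500×109.9/100000 + 14500×216.0/100000 + 29200×582.0/100000 + 16500×1409.0/100000
= 14.08 + 33.52 + 31.32 + 169.94 + 232.49 = 481.35.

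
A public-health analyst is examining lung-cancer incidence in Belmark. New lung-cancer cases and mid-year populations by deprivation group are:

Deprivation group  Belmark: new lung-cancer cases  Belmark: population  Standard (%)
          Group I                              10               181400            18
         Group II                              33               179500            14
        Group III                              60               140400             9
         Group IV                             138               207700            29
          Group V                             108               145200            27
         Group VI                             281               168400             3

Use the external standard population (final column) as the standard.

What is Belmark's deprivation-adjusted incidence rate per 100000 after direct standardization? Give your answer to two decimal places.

Deprivation-specific rates per 100000 for Belmark: 5.51, 18.38, 42.74, 66.44, 74.38, 166.86.
Standard weights: 0.18, 0.14, 0.09, 0.29, 0.27, 0.03.
Standardized rate: 0.1800×5.51 + 0.1400×18.38 + 0.0900×42.74 + 0.2900×66.44 + 0.2700×74.38 + 0.0300×166.86 = 51.7690 per 100000.

51.77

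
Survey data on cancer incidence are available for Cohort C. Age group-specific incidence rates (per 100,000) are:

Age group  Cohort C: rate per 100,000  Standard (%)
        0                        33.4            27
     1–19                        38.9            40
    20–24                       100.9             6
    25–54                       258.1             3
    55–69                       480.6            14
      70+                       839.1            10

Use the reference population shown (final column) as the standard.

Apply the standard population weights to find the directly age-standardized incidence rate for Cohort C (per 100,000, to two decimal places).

Standard weights: 0.27, 0.40, 0.06, 0.03, 0.14, 0.10.
Standardized rate: 0.2700×33.4 + 0.4000×38.9 + 0.0600×100.9 + 0.0300×258.1 + 0.1400×480.6 + 0.1000×839.1 = 189.5690 per 100,000.

189.57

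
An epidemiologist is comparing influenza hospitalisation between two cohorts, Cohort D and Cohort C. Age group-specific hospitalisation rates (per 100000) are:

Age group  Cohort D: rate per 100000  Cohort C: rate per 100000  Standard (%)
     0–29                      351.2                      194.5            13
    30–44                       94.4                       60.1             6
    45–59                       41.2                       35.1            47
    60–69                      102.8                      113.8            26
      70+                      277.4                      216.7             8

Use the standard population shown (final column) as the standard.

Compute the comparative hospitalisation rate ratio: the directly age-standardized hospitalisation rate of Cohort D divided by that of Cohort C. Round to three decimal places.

Standard weights: 0.13, 0.06, 0.47, 0.26, 0.08.
Cohort D: 0.1300×351.2 + 0.0600×94.4 + 0.4700×41.2 + 0.2600×102.8 + 0.0800×277.4 = 119.6040 per 100000.
Cohort C: 0.1300×194.5 + 0.0600×60.1 + 0.4700×35.1 + 0.2600×113.8 + 0.0800×216.7 = 92.3120 per 100000.
Ratio = 119.6040 ÷ 92.3120 = 1.29565.

1.296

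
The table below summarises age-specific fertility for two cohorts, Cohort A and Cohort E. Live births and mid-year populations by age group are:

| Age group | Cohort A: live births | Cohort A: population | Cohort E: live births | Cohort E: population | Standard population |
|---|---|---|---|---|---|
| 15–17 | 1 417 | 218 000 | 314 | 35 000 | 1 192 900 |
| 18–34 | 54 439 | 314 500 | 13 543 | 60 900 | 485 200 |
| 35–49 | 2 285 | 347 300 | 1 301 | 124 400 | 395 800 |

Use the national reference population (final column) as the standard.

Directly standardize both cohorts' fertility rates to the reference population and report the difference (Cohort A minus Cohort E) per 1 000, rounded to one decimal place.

-13.7

Age-specific rates per 1 000 for Cohort A: 6.500, 173.097, 6.579.
For Cohort E: 8.971, 222.381, 10.458.
Standard total = 2 073 900; weights = 0.5752, 0.2340, 0.1908.
Cohort A: 0.5752×6.500 + 0.2340×173.097 + 0.1908×6.579 = 45.4914 per 1 000.
Cohort E: 0.5752×8.971 + 0.2340×222.381 + 0.1908×10.458 = 59.1835 per 1 000.
Difference = 45.4914 − 59.1835 = -13.6921.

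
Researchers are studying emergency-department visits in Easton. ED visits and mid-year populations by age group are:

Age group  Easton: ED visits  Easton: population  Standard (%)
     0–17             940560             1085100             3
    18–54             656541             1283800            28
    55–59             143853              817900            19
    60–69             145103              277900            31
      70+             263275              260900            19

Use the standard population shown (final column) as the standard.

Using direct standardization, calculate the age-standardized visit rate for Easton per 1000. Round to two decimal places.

Age-specific rates per 1000 for Easton: 866.796, 511.404, 175.881, 522.141, 1009.103.
Standard weights: 0.03, 0.28, 0.19, 0.31, 0.19.
Standardized rate: 0.0300×866.796 + 0.2800×511.404 + 0.1900×175.881 + 0.3100×522.141 + 0.1900×1009.103 = 556.2078 per 1000.

556.21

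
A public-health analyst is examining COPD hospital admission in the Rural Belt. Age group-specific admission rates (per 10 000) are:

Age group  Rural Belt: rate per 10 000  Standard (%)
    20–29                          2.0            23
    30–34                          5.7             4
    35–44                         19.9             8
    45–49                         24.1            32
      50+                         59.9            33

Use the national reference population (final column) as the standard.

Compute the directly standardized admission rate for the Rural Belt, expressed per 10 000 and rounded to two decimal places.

29.76

Standard weights: 0.23, 0.04, 0.08, 0.32, 0.33.
Standardized rate: 0.2300×2.0 + 0.0400×5.7 + 0.0800×19.9 + 0.3200×24.1 + 0.3300×59.9 = 29.7590 per 10 000.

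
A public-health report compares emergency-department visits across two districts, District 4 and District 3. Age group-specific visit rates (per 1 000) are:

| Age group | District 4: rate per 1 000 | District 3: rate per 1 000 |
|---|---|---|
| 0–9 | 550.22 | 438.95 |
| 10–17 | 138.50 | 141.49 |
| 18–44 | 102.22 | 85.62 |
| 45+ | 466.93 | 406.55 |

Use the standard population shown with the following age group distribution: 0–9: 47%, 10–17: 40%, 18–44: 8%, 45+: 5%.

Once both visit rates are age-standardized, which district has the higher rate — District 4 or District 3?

Standard weights: 0.47, 0.40, 0.08, 0.05.
District 4: 0.4700×550.22 + 0.4000×138.50 + 0.0800×102.22 + 0.0500×466.93 = 345.5275 per 1 000.
District 3: 0.4700×438.95 + 0.4000×141.49 + 0.0800×85.62 + 0.0500×406.55 = 290.0796 per 1 000.

District 4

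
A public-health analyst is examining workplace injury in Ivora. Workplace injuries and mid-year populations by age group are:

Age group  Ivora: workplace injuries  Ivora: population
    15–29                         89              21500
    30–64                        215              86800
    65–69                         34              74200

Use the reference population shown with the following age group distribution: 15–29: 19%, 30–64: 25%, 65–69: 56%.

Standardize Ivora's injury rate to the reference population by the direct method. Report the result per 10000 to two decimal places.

Age-specific rates per 10000 for Ivora: 41.40, 24.77, 4.58.
Standard weights: 0.19, 0.25, 0.56.
Standardized rate: 0.1900×41.40 + 0.2500×24.77 + 0.5600×4.58 = 16.6236 per 10000.

16.62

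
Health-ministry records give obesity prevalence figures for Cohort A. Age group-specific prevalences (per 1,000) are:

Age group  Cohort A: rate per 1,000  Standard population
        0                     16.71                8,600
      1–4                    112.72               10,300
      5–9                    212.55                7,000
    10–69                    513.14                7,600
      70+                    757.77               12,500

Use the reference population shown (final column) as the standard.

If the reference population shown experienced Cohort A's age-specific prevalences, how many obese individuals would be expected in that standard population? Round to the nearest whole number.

Expected obese individuals = Σ (standard pop × age-specific rate ÷ 1,000)
= 8,600×16.71/1,000 + 10,300×112.72/1,000 + 7,000×212.55/1,000 + 7,600×513.14/1,000 + 12,500×757.77/1,000
= 143.71 + 1161.02 + 1487.85 + 3899.86 + 9472.12 = 16164.56.

16165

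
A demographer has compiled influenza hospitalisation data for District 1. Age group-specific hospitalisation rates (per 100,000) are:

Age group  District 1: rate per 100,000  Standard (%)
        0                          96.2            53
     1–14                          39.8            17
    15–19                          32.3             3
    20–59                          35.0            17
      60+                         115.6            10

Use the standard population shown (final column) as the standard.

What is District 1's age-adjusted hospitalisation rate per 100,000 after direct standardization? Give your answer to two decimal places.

76.23

Standard weights: 0.53, 0.17, 0.03, 0.17, 0.10.
Standardized rate: 0.5300×96.2 + 0.1700×39.8 + 0.0300×32.3 + 0.1700×35.0 + 0.1000×115.6 = 76.2310 per 100,000.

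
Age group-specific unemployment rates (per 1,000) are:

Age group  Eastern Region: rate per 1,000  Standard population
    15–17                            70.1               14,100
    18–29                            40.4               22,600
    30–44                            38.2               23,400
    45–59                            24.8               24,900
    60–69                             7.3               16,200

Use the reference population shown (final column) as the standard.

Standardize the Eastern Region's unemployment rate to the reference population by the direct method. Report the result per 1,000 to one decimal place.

34.9

Standard total = 101,200; weights = 0.1393, 0.2233, 0.2312, 0.2460, 0.1601.
Standardized rate: 0.1393×70.1 + 0.2233×40.4 + 0.2312×38.2 + 0.2460×24.8 + 0.1601×7.3 = 34.8924 per 1,000.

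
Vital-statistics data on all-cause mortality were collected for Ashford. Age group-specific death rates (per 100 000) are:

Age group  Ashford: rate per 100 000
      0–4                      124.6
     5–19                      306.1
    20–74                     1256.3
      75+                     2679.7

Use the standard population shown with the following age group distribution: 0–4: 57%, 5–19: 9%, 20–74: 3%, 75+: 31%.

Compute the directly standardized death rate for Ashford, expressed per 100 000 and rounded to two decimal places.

966.97

Standard weights: 0.57, 0.09, 0.03, 0.31.
Standardized rate: 0.5700×124.6 + 0.0900×306.1 + 0.0300×1256.3 + 0.3100×2679.7 = 966.9670 per 100 000.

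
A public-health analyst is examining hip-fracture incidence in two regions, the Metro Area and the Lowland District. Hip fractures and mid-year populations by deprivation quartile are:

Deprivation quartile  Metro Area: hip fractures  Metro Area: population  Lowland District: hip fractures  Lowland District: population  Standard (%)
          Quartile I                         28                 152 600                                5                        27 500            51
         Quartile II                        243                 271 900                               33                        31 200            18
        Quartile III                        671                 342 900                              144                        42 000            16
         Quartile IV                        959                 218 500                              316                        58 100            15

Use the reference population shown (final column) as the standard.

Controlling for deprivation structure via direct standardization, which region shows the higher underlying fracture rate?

Deprivation-specific rates per 100 000 for the Metro Area: 18.35, 89.37, 195.68, 438.90.
For the Lowland District: 18.18, 105.77, 342.86, 543.89.
Standard weights: 0.51, 0.18, 0.16, 0.15.
The Metro Area: 0.5100×18.35 + 0.1800×89.37 + 0.1600×195.68 + 0.1500×438.90 = 122.5893 per 100 000.
The Lowland District: 0.5100×18.18 + 0.1800×105.77 + 0.1600×342.86 + 0.1500×543.89 = 164.7518 per 100 000.

Lowland District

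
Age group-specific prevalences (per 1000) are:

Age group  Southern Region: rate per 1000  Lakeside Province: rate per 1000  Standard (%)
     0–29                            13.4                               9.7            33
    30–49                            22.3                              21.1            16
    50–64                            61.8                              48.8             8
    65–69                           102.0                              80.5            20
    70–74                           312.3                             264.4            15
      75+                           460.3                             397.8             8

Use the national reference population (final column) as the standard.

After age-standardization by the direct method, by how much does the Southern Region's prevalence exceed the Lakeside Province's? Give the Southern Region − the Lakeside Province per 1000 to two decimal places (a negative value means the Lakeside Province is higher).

18.94

Standard weights: 0.33, 0.16, 0.08, 0.20, 0.15, 0.08.
The Southern Region: 0.3300×13.4 + 0.1600×22.3 + 0.0800×61.8 + 0.2000×102.0 + 0.1500×312.3 + 0.0800×460.3 = 117.0030 per 1000.
The Lakeside Province: 0.3300×9.7 + 0.1600×21.1 + 0.0800×48.8 + 0.2000×80.5 + 0.1500×264.4 + 0.0800×397.8 = 98.0650 per 1000.
Difference = 117.0030 − 98.0650 = 18.9380.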